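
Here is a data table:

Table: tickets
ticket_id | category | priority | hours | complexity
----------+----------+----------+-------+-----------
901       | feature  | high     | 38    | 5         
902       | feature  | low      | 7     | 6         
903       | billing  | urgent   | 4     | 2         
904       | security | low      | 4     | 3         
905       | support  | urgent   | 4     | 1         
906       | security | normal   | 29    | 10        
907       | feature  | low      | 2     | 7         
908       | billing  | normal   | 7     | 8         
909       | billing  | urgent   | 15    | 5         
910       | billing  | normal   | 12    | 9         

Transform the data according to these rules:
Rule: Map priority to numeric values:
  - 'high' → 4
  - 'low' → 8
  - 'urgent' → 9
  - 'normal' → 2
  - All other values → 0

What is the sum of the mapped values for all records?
61

Step 1: Apply mapping to each record
Step 2: Count by status:
  'high': 1 records × 4 = 4
  'low': 3 records × 8 = 24
  'urgent': 3 records × 9 = 27
  'normal': 3 records × 2 = 6
Step 3: Sum all mapped values = 61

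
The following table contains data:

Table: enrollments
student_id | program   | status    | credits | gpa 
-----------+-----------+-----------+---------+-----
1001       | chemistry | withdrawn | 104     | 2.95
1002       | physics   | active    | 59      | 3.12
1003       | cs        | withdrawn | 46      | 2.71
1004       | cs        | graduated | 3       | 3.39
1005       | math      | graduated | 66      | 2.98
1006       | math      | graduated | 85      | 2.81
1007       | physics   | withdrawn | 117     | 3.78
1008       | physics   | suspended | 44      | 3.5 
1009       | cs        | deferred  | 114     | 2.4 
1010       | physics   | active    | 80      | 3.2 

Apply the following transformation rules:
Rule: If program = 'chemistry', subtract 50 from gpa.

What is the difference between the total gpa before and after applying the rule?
50.0

Step 1: Original sum of gpa = 30.84
Step 2: 1 records have program = 'chemistry'
Step 3: Each affected record changes by -50
Step 4: Total change = 1 × -50 = -50
Step 5: New sum = 30.84 + -50 = -19.16
Step 6: Difference = |-19.16 - 30.84| = 50.0
        (Sum decreased by 50.0)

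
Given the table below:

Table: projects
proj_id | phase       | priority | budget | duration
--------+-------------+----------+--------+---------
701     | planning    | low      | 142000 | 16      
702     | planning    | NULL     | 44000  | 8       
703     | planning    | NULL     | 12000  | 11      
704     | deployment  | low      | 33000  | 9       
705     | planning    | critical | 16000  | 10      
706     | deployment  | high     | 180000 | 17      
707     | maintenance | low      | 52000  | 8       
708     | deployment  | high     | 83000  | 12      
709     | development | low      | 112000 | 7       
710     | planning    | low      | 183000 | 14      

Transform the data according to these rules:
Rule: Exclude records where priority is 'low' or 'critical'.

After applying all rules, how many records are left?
4

Step 1: Count records to exclude
  - 5 (low) + 1 (critical) = 6 records
Step 2: Total records: 10
Step 3: Remaining = 10 - 6 = 4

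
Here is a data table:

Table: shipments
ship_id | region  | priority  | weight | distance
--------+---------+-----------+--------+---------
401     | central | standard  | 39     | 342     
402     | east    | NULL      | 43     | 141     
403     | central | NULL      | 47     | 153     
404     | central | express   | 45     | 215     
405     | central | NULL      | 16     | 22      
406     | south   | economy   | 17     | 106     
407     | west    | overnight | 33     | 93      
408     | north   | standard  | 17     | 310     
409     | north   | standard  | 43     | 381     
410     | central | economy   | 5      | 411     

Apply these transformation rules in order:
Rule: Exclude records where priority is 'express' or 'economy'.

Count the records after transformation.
7

Step 1: Count records to exclude
  - 1 (express) + 2 (economy) = 3 records
Step 2: Total records: 10
Step 3: Remaining = 10 - 3 = 7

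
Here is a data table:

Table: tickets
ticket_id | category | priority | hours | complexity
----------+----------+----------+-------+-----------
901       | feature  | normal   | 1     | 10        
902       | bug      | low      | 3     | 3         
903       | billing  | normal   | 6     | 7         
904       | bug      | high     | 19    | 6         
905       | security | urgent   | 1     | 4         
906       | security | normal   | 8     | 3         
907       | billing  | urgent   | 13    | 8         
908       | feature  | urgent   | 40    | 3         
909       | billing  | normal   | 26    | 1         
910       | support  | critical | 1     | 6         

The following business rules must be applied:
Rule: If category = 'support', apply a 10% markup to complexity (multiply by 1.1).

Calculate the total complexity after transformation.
51.6

Step 1: Records with category = 'support' have total complexity = 6
Step 2: Apply multiplier: 6 × 1.1 = 6.6
Step 3: Other records total: 45
Step 4: Final sum = 6.6 + 45 = 51.6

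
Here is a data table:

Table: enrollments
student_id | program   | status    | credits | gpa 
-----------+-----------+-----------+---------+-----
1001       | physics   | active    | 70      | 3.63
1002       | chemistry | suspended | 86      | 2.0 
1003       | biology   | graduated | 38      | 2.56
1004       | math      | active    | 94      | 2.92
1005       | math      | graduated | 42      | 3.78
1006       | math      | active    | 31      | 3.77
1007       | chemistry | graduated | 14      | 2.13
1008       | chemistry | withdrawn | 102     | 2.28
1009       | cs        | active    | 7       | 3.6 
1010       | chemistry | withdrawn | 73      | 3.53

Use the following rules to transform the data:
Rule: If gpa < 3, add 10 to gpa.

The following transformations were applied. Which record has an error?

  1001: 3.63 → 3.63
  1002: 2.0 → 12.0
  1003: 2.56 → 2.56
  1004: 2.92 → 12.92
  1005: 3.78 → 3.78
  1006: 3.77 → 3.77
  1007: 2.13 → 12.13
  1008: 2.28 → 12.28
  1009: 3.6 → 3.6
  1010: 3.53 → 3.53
Record 1003 has an error. The correct transformed value should be 12.56, not 2.56.

Step 1: Check each record against the rule
Step 2: Record 1003 has gpa = 2.56
Step 3: Since 2.56 < 3, the bonus should have been applied
Step 4: Correct value = 12.56, but claimed value = 2.56
Conclusion: Record 1003 has the error.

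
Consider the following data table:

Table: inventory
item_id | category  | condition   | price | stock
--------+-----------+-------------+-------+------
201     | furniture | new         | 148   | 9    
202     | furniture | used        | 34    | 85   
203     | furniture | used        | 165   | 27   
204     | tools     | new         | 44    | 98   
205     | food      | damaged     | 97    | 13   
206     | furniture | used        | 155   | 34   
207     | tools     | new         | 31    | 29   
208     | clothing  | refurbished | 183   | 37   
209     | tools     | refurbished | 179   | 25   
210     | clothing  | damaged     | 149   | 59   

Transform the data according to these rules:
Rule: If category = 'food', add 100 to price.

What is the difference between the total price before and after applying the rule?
100

Step 1: Original sum of price = 1185
Step 2: 1 records have category = 'food'
Step 3: Each affected record changes by 100
Step 4: Total change = 1 × 100 = 100
Step 5: New sum = 1185 + 100 = 1285
Step 6: Difference = |1285 - 1185| = 100
        (Sum increased by 100)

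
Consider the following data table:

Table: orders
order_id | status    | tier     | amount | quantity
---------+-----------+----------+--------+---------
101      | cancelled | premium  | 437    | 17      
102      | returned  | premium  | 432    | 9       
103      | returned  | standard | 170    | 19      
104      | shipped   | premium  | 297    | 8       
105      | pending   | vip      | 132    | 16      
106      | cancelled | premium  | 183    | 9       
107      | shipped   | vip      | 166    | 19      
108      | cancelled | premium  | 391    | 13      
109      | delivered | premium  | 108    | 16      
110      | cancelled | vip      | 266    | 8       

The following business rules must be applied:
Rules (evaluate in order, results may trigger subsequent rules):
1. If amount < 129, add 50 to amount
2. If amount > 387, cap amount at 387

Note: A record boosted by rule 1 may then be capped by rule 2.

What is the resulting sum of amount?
2533

Step 1: Apply rule 1 to records with amount < 129
  - 1 records get bonus of 50
  - Of these, 0 records then exceed 387 and get capped
Step 2: Apply rule 2 to records with amount > 387
  - 3 records (original) are capped
Step 3: Calculate final sum = 2533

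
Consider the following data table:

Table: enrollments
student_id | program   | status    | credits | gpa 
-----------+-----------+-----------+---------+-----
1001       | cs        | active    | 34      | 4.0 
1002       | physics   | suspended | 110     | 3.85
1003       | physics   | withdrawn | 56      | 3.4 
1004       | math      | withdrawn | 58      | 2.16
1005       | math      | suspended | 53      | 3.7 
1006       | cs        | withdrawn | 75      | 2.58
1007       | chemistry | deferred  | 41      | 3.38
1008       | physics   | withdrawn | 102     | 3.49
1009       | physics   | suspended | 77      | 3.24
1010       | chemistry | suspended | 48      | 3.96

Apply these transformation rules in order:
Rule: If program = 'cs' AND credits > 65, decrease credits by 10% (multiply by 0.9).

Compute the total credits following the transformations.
646.5

Step 1: Find records where program = 'cs' AND credits > 65
Step 2: 1 records match, summing to 75
Step 3: After multiplier: 75 × 0.9 = 67.5
Step 4: Unaffected records sum: 579
Step 5: Final sum = 67.5 + 579 = 646.5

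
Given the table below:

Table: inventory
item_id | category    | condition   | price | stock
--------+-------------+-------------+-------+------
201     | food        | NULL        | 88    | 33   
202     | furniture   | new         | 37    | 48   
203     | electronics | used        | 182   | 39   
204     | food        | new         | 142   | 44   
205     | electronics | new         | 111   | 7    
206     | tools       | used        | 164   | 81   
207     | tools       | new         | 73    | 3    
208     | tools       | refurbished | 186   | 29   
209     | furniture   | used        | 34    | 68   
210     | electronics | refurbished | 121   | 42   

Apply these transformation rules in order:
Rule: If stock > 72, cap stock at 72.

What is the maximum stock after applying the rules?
72

Step 1: Original maximum stock = 81
Step 2: Apply cap at 72
Step 3: 1 records had stock > 72 and were capped
Step 4: Maximum after transformation = 72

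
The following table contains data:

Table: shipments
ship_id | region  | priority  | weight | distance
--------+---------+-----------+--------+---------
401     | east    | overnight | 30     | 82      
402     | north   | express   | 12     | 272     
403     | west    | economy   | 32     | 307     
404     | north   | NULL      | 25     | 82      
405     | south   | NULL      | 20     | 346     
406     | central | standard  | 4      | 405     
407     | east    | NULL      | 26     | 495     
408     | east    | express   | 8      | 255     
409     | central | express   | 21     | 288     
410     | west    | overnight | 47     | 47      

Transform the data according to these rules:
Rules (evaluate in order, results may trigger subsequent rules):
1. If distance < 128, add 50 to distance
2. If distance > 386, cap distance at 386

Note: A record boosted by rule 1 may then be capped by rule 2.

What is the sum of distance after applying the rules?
2601

Step 1: Apply rule 1 to records with distance < 128
  - 3 records get bonus of 50
  - Of these, 0 records then exceed 386 and get capped
Step 2: Apply rule 2 to records with distance > 386
  - 2 records (original) are capped
Step 3: Calculate final sum = 2601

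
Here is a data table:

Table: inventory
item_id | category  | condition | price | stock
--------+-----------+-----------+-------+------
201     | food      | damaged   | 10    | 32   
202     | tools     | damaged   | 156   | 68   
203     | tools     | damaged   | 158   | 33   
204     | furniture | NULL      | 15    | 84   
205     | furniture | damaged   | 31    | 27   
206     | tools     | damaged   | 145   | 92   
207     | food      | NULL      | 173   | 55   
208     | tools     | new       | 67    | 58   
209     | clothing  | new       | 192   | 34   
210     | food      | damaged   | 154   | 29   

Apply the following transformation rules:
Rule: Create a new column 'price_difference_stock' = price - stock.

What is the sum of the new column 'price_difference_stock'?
589

Step 1: For each record, compute price - stock
Example calculations:
  10 - 32 = -22
  156 - 68 = 88
  158 - 33 = 125
  ...
Step 2: Sum all derived values
Step 3: Total = 589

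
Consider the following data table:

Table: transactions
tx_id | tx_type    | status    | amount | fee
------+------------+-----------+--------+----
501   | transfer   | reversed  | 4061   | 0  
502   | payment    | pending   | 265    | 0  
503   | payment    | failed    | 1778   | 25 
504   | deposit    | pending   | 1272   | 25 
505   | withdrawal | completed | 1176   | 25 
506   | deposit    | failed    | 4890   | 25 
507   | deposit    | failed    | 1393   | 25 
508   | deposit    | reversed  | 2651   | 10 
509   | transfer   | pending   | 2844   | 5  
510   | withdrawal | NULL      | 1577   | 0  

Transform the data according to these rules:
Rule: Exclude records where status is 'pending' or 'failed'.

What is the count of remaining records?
4

Step 1: Count records to exclude
  - 3 (pending) + 3 (failed) = 6 records
Step 2: Total records: 10
Step 3: Remaining = 10 - 6 = 4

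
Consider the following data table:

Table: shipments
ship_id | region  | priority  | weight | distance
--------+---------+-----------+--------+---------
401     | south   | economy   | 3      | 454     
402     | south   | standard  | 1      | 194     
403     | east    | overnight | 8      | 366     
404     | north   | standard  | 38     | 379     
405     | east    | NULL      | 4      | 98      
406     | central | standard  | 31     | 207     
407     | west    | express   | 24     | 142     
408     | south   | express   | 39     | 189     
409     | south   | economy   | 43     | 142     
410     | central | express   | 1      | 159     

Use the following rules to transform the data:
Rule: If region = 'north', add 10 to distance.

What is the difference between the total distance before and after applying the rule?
10

Step 1: Original sum of distance = 2330
Step 2: 1 records have region = 'north'
Step 3: Each affected record changes by 10
Step 4: Total change = 1 × 10 = 10
Step 5: New sum = 2330 + 10 = 2340
Step 6: Difference = |2340 - 2330| = 10
        (Sum increased by 10)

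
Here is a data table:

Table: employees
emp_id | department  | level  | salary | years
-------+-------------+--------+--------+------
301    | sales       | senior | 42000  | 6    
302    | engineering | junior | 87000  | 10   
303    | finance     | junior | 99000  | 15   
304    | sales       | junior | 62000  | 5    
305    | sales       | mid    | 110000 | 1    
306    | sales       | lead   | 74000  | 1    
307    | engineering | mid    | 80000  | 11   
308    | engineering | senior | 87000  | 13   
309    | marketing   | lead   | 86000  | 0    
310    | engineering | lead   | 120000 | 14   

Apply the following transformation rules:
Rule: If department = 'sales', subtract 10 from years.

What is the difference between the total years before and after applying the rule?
40

Step 1: Original sum of years = 76
Step 2: 4 records have department = 'sales'
Step 3: Each affected record changes by -10
Step 4: Total change = 4 × -10 = -40
Step 5: New sum = 76 + -40 = 36
Step 6: Difference = |36 - 76| = 40
        (Sum decreased by 40)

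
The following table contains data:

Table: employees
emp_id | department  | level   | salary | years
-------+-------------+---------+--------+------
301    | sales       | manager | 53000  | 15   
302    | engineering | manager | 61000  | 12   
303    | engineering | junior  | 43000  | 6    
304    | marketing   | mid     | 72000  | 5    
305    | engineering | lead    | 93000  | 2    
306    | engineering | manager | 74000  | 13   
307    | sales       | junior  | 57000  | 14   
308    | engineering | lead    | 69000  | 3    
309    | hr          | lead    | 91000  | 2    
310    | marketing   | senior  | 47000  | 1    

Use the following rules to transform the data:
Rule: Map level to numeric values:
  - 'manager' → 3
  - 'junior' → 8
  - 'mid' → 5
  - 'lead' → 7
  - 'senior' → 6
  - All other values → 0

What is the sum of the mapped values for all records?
57

Step 1: Apply mapping to each record
Step 2: Count by status:
  'manager': 3 records × 3 = 9
  'junior': 2 records × 8 = 16
  'mid': 1 records × 5 = 5
  'lead': 3 records × 7 = 21
  'senior': 1 records × 6 = 6
Step 3: Sum all mapped values = 57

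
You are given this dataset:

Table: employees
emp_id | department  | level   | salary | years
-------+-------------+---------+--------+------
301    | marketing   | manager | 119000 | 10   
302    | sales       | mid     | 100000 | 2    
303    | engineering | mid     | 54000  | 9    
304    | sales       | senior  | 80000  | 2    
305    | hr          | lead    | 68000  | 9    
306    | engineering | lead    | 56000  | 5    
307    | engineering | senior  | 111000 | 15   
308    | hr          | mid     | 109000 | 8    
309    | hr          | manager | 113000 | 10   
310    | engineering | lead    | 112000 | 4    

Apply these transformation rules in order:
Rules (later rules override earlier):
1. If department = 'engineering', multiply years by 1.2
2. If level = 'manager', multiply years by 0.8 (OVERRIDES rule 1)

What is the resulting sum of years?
76.6

Step 1: Rule 2 takes priority for records with level = 'manager'
  - 2 records: 20 × 0.8 = 16.0
Step 2: Rule 1 applies to remaining records with department = 'engineering'
  - 4 records: 33 × 1.2 = 39.6
Step 3: Other records unchanged: 21
Step 4: Final sum = 16.0 + 39.6 + 21 = 76.6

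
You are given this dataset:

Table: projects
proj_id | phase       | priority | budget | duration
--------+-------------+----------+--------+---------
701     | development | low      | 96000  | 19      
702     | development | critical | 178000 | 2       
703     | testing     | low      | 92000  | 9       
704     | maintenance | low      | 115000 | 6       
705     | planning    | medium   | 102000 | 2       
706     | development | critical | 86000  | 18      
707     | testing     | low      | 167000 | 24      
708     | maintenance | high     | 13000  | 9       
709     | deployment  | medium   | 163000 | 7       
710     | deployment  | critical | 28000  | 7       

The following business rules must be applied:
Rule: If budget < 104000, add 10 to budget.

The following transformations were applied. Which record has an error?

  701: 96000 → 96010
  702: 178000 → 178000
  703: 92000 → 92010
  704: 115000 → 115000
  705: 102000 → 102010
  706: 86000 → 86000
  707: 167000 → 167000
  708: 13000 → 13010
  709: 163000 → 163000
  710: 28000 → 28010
Record 706 has an error. The correct transformed value should be 86010, not 86000.

Step 1: Check each record against the rule
Step 2: Record 706 has budget = 86000
Step 3: Since 86000 < 104000, the bonus should have been applied
Step 4: Correct value = 86010, but claimed value = 86000
Conclusion: Record 706 has the error.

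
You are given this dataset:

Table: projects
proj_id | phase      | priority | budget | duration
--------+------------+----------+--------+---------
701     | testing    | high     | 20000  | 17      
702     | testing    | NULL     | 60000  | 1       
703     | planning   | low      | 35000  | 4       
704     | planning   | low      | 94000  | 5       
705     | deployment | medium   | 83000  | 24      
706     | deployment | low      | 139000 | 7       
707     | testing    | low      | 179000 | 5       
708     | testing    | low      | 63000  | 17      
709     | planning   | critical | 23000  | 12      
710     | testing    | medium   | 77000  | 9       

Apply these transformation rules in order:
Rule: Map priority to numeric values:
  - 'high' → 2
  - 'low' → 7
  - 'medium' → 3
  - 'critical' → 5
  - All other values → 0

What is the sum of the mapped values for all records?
48

Step 1: Apply mapping to each record
Step 2: Count by status:
  'high': 1 records × 2 = 2
  'low': 5 records × 7 = 35
  'medium': 2 records × 3 = 6
  'critical': 1 records × 5 = 5
Step 3: Sum all mapped values = 48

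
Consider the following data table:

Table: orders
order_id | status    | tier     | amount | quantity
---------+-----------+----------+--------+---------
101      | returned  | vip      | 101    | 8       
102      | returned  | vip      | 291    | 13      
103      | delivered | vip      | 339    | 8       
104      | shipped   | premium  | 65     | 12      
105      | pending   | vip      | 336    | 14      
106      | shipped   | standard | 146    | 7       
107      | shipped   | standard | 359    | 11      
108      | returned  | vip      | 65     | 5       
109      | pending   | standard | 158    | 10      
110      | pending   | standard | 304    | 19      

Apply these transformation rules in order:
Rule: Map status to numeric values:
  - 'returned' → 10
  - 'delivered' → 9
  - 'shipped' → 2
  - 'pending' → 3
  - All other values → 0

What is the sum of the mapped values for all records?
54

Step 1: Apply mapping to each record
Step 2: Count by status:
  'returned': 3 records × 10 = 30
  'delivered': 1 records × 9 = 9
  'shipped': 3 records × 2 = 6
  'pending': 3 records × 3 = 9
Step 3: Sum all mapped values = 54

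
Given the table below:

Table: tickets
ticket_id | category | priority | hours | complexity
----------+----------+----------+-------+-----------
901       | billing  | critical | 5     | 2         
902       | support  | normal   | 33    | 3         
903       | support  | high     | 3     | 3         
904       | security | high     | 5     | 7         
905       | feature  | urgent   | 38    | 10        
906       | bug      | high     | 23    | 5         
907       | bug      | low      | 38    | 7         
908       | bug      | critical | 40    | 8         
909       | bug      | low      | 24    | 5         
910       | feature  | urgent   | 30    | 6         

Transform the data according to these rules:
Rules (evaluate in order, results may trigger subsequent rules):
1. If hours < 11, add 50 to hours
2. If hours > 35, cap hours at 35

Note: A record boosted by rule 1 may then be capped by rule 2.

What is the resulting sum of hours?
320

Step 1: Apply rule 1 to records with hours < 11
  - 3 records get bonus of 50
  - Of these, 3 records then exceed 35 and get capped
Step 2: Apply rule 2 to records with hours > 35
  - 3 records (original) are capped
Step 3: Calculate final sum = 320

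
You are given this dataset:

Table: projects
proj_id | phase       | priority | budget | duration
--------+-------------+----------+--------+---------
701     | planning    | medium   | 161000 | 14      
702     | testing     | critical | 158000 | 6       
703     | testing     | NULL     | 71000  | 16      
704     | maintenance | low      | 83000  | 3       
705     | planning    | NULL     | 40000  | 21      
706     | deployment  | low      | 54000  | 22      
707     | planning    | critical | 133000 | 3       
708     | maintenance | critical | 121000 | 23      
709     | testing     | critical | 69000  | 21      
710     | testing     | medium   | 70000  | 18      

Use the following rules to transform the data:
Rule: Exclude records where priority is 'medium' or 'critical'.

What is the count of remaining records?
4

Step 1: Count records to exclude
  - 2 (medium) + 4 (critical) = 6 records
Step 2: Total records: 10
Step 3: Remaining = 10 - 6 = 4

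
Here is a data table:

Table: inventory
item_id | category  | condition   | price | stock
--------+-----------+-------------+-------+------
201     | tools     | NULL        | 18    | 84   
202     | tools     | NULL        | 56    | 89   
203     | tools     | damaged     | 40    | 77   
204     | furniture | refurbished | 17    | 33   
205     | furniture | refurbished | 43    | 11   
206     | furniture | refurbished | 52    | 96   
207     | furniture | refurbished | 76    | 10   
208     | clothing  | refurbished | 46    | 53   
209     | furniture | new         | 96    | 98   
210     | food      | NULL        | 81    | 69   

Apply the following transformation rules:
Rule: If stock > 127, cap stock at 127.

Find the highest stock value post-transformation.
98

Step 1: Original maximum stock = 98
Step 2: Check cap of 127 against maximum
Step 3: No records exceed the cap (max 98 <= cap 127), so no capping applies
Step 4: Maximum after transformation = 98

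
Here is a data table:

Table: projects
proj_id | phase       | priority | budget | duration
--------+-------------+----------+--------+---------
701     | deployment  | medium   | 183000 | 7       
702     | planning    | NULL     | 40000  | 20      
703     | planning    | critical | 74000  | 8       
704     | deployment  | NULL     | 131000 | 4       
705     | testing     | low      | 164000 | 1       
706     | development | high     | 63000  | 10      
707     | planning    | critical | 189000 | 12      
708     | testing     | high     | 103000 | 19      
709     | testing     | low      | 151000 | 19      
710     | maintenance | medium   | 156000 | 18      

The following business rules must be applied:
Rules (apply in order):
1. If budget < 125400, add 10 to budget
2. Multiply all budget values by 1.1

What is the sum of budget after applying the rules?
1379444.0

Step 1: Apply Rule 1 - Add 10 to records with budget < 125400
  - 4 records affected: 280000 + (4 × 10) = 280040
  - Unaffected records: 974000
  - Sum after Rule 1: 1254040
Step 2: Apply Rule 2 - Multiply all by 1.1
  - 1254040 × 1.1 = 1379444.0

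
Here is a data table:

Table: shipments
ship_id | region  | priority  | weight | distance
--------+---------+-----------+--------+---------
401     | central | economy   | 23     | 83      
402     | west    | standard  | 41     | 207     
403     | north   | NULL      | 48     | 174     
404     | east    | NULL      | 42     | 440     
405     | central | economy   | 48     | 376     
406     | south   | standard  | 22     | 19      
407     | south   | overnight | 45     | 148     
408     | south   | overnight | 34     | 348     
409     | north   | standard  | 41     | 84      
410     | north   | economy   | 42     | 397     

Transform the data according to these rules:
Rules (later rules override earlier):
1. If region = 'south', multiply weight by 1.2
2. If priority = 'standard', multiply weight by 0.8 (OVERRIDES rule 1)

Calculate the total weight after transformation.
381.0

Step 1: Rule 2 takes priority for records with priority = 'standard'
  - 3 records: 104 × 0.8 = 83.2
Step 2: Rule 1 applies to remaining records with region = 'south'
  - 2 records: 79 × 1.2 = 94.8
Step 3: Other records unchanged: 203
Step 4: Final sum = 83.2 + 94.8 + 203 = 381.0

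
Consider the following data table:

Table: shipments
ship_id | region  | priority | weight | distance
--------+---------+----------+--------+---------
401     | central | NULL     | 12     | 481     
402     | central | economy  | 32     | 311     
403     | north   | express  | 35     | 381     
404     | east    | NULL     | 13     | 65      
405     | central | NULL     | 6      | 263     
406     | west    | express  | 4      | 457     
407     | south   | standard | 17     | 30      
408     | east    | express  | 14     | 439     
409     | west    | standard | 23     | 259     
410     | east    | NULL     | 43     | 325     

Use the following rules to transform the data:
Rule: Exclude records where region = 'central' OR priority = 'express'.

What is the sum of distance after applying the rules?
679

Step 1: Find records where region = 'central' OR priority = 'express'
Step 2: 6 records match, summing to 2332
Step 3: Original sum: 3011
Step 4: Remaining sum = 3011 - 2332 = 679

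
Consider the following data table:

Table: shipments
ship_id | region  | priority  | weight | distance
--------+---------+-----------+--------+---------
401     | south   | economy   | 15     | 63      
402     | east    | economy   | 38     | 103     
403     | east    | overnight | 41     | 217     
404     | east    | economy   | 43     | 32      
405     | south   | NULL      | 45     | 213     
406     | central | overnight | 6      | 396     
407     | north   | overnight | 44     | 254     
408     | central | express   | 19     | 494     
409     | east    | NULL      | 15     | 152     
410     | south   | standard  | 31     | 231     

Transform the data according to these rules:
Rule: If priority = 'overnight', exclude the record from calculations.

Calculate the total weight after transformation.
206

Step 1: Identify records where priority = 'overnight'
Step 2: The excluded records sum to 91
Step 3: Original total weight = 297
Step 4: Remaining total = 297 - 91 = 206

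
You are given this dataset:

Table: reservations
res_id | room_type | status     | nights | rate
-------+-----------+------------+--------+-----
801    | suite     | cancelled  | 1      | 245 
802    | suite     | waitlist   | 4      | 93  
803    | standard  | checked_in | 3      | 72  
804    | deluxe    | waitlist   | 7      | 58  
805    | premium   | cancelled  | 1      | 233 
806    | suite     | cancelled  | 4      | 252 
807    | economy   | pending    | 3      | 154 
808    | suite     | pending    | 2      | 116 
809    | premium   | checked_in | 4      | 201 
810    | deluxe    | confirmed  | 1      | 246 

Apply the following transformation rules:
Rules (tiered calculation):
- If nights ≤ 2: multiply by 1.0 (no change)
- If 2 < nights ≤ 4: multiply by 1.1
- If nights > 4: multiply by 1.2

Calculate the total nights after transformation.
33.2

Step 1: Tier 1 (nights ≤ 2): 4 records, sum = 5 × 1.0 = 5.0
Step 2: Tier 2 (2 < nights ≤ 4): 5 records, sum = 18 × 1.1 = 19.8
Step 3: Tier 3 (nights > 4): 1 records, sum = 7 × 1.2 = 8.4
Step 4: Final sum = 5.0 + 19.8 + 8.4 = 33.2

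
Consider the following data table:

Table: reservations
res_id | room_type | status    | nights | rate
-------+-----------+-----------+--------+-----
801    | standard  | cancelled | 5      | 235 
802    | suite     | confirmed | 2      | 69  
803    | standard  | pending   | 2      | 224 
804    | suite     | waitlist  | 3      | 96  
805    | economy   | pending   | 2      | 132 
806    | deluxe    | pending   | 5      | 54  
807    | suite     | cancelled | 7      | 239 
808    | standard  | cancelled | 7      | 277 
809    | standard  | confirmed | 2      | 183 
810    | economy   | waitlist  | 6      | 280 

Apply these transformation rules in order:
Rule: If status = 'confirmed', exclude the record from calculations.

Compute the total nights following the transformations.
37

Step 1: Identify records where status = 'confirmed'
Step 2: The excluded records sum to 4
Step 3: Original total nights = 41
Step 4: Remaining total = 41 - 4 = 37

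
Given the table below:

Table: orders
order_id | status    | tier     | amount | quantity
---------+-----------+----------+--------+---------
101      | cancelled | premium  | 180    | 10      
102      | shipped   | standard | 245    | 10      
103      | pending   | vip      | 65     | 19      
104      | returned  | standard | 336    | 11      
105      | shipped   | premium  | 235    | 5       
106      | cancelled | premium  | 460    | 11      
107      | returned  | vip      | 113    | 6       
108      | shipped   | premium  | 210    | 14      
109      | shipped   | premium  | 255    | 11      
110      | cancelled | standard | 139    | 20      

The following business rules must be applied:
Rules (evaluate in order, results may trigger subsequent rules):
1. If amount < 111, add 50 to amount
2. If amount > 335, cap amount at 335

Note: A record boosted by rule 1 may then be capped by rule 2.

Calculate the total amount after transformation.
2162

Step 1: Apply rule 1 to records with amount < 111
  - 1 records get bonus of 50
  - Of these, 0 records then exceed 335 and get capped
Step 2: Apply rule 2 to records with amount > 335
  - 2 records (original) are capped
Step 3: Calculate final sum = 2162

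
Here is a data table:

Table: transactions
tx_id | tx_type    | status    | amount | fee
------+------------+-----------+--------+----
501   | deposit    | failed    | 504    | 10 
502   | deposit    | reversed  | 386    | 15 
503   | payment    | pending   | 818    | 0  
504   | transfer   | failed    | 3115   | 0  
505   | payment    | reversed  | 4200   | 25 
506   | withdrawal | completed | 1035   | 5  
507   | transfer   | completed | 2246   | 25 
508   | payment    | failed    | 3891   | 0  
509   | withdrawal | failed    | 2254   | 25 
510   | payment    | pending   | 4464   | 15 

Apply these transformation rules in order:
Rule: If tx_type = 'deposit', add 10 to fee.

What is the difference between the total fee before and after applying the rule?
20

Step 1: Original sum of fee = 120
Step 2: 2 records have tx_type = 'deposit'
Step 3: Each affected record changes by 10
Step 4: Total change = 2 × 10 = 20
Step 5: New sum = 120 + 20 = 140
Step 6: Difference = |140 - 120| = 20
        (Sum increased by 20)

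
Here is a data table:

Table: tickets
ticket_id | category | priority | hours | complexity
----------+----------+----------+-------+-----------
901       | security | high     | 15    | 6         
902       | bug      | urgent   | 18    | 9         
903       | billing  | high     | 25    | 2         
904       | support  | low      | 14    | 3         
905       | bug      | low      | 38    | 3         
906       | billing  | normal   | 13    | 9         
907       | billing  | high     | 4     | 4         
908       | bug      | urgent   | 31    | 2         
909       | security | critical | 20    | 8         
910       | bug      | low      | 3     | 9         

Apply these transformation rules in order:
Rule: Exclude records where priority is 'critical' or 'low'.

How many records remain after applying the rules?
6

Step 1: Count records to exclude
  - 1 (critical) + 3 (low) = 4 records
Step 2: Total records: 10
Step 3: Remaining = 10 - 4 = 6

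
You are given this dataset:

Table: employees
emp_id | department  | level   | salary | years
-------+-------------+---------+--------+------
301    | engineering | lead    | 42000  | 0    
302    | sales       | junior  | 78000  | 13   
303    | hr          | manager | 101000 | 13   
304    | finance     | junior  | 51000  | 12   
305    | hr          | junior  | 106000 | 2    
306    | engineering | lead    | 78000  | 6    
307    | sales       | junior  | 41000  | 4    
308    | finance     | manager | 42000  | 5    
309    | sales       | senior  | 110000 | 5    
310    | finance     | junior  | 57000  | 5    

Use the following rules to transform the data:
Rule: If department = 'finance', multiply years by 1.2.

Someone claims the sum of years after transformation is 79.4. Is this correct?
No, the correct result is 69.4.

Step 1: Calculate the correct sum after transformation
Step 2: Apply multiplier 1.2 to records where department = 'finance'
Step 3: Correct result = 69.4
Step 4: Claimed result = 79.4
Step 5: 69.4 ≠ 79.4
Conclusion: The claimed result is incorrect. The correct answer is 69.4.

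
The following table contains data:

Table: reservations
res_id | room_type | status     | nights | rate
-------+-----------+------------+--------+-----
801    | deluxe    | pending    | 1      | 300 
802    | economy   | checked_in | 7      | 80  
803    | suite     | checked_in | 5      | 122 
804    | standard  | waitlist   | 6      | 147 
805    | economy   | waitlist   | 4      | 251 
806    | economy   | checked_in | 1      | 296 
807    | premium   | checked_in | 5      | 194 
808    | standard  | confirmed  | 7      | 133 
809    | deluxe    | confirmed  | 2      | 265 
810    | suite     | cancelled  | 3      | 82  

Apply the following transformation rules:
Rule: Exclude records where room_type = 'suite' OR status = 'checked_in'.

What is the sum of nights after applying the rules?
20

Step 1: Find records where room_type = 'suite' OR status = 'checked_in'
Step 2: 5 records match, summing to 21
Step 3: Original sum: 41
Step 4: Remaining sum = 41 - 21 = 20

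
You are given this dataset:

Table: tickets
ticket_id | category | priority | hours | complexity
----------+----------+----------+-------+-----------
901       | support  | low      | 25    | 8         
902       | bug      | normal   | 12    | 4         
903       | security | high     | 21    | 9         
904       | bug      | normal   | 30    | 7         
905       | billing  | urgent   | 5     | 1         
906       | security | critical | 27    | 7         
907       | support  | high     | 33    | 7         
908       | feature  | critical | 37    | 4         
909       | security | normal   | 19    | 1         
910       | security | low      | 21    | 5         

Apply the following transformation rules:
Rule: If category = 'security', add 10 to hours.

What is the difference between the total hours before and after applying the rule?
40

Step 1: Original sum of hours = 230
Step 2: 4 records have category = 'security'
Step 3: Each affected record changes by 10
Step 4: Total change = 4 × 10 = 40
Step 5: New sum = 230 + 40 = 270
Step 6: Difference = |270 - 230| = 40
        (Sum increased by 40)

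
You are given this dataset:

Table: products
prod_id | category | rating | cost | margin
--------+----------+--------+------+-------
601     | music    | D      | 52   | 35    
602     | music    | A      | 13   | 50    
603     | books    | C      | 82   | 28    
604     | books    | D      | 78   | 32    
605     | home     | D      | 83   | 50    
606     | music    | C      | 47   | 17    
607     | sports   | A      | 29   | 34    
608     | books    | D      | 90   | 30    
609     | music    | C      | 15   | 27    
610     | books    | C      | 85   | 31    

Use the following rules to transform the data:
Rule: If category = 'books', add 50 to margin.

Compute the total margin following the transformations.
534

Step 1: Count records where category = 'books': 4
Step 2: Total bonus added: 4 × 50 = 200
Step 3: Original sum of margin: 334
Step 4: Final sum = 334 + 200 = 534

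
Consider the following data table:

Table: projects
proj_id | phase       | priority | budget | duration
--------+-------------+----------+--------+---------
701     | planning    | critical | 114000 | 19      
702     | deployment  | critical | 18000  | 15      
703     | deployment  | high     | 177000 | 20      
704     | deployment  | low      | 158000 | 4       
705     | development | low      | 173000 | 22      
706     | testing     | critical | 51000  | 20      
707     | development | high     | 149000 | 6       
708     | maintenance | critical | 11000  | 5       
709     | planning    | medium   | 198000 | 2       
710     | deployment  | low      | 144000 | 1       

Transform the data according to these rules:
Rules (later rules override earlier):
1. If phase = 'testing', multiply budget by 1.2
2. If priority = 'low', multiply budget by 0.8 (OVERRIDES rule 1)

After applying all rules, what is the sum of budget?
1108200.0

Step 1: Rule 2 takes priority for records with priority = 'low'
  - 3 records: 475000 × 0.8 = 380000.0
Step 2: Rule 1 applies to remaining records with phase = 'testing'
  - 1 records: 51000 × 1.2 = 61200.0
Step 3: Other records unchanged: 667000
Step 4: Final sum = 380000.0 + 61200.0 + 667000 = 1108200.0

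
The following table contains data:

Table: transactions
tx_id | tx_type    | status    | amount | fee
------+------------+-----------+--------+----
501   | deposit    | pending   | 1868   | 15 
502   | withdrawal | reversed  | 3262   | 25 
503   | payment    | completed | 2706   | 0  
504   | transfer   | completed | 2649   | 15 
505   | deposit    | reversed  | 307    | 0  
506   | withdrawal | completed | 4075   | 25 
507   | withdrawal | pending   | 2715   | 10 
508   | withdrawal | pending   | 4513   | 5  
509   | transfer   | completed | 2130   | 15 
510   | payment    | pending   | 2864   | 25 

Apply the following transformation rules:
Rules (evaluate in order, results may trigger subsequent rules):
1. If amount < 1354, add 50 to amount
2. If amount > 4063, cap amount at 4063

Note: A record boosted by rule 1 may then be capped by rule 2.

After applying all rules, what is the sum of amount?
26677

Step 1: Apply rule 1 to records with amount < 1354
  - 1 records get bonus of 50
  - Of these, 0 records then exceed 4063 and get capped
Step 2: Apply rule 2 to records with amount > 4063
  - 2 records (original) are capped
Step 3: Calculate final sum = 26677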